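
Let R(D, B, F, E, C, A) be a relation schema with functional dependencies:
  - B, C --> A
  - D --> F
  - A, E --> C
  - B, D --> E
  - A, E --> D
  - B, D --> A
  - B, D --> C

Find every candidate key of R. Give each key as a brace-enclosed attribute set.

{A, B, E}, {B, C, E}, {B, D}

Attributes never on any right-hand side: {B} — every candidate key must contain it.
{B, D}⁺ = {A, B, C, D, E, F}, which is every attribute, so {B, D} is a candidate key.
{A, B, E}⁺ = {A, B, C, D, E, F}, which is every attribute, so {A, B, E} is a candidate key.
{B, C, E}⁺ = {A, B, C, D, E, F}, which is every attribute, so {B, C, E} is a candidate key.
These are minimal and exhaustive — every other superkey contains one of them.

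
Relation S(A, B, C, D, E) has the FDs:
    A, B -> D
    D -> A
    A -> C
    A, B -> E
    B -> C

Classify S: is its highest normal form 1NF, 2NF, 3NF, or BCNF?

1NF

Candidate keys: {A, B}, {B, D}. Prime attributes: {A, B, D}.
D -> A breaks BCNF: {D}⁺ = {A, C, D}, so {D} is not a superkey.
A -> C has non-prime {C} on the right and a non-superkey on the left, so 3NF fails.
Since {A} ⊂ {A, B} and {A}⁺ ⊇ {C} with {C} non-prime, there is a partial dependency; 2NF fails.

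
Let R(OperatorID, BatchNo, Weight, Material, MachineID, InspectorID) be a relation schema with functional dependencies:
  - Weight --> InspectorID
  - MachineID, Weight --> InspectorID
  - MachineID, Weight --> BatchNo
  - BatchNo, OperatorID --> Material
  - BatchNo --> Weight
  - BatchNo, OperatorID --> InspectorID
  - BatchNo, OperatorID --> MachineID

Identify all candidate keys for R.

{BatchNo, OperatorID}, {MachineID, OperatorID, Weight}

No FD produces {OperatorID}, so it must be in every candidate key.
{BatchNo, OperatorID}⁺ = {BatchNo, InspectorID, MachineID, Material, OperatorID, Weight}, which is every attribute, so {BatchNo, OperatorID} is a candidate key.
{MachineID, OperatorID, Weight}⁺ = {BatchNo, InspectorID, MachineID, Material, OperatorID, Weight}, which is every attribute, so {MachineID, OperatorID, Weight} is a candidate key.
No proper subset of any of these is a key, and no other minimal superkey exists.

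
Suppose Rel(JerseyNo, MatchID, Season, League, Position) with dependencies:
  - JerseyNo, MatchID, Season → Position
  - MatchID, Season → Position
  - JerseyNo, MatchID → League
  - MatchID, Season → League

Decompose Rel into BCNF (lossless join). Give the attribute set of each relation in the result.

Candidate key of the original relation: {JerseyNo, MatchID, Season}.
In {JerseyNo, League, MatchID, Position, Season}, {MatchID, Season} is not a superkey ({MatchID, Season}⁺ restricted to this set is {League, MatchID, Position, Season}), so split on MatchID, Season → League, Position into {League, MatchID, Position, Season} and {JerseyNo, MatchID, Season}.
{League, MatchID, Position, Season}: every determinant is a superkey — BCNF.
{JerseyNo, MatchID, Season}: every determinant is a superkey — BCNF.

{JerseyNo, MatchID, Season}; {League, MatchID, Position, Season}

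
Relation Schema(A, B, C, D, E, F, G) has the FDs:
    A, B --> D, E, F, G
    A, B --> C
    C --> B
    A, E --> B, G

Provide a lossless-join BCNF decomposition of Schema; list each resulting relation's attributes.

{A, C, D, E, F, G}; {B, C}

Candidate keys of the original relation: {A, B}, {A, C}, {A, E}.
Within {A, B, C, D, E, F, G}: {C}⁺ ∩ {A, B, C, D, E, F, G} = {B, C}, not the whole set, so C --> B violates BCNF; decompose into {B, C} and {A, C, D, E, F, G}.
{B, C} has no BCNF violation.
{A, C, D, E, F, G} has no BCNF violation.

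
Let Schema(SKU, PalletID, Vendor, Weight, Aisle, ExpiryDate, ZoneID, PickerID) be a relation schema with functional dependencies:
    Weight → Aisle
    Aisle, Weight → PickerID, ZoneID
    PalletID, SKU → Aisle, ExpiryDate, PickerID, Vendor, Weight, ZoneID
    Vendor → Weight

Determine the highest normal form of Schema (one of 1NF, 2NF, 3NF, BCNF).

2NF

Candidate key: {PalletID, SKU}. Prime attributes: {PalletID, SKU}.
Weight → Aisle breaks BCNF: {Weight}⁺ = {Aisle, PickerID, Weight, ZoneID}, so {Weight} is not a superkey.
Weight → Aisle has non-prime {Aisle} on the right and a non-superkey on the left, so 3NF fails.
Checking every proper subset of each key, none determines a non-prime attribute — 2NF is satisfied.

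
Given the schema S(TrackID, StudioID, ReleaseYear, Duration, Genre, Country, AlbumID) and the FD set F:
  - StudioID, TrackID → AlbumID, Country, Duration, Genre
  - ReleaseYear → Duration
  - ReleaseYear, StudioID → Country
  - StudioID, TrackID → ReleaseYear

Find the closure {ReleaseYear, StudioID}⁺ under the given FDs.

{Country, Duration, ReleaseYear, StudioID}

Start with {ReleaseYear, StudioID}.
ReleaseYear → Duration applies; add {Duration} → now {Duration, ReleaseYear, StudioID}.
ReleaseYear, StudioID → Country applies; add {Country} → now {Country, Duration, ReleaseYear, StudioID}.
No further FD applies.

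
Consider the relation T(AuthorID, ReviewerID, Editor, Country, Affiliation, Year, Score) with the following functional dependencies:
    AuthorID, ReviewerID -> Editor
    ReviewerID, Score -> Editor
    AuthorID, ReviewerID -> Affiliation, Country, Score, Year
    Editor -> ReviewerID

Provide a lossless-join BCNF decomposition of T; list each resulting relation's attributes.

Candidate keys of the original relation: {AuthorID, Editor}, {AuthorID, ReviewerID}.
In {Affiliation, AuthorID, Country, Editor, ReviewerID, Score, Year}, {ReviewerID, Score} is not a superkey ({ReviewerID, Score}⁺ restricted to this set is {Editor, ReviewerID, Score}), so split on ReviewerID, Score -> Editor into {Editor, ReviewerID, Score} and {Affiliation, AuthorID, Country, ReviewerID, Score, Year}.
In {Editor, ReviewerID, Score}, {Editor} is not a superkey ({Editor}⁺ restricted to this set is {Editor, ReviewerID}), so split on Editor -> ReviewerID into {Editor, ReviewerID} and {Editor, Score}.
{Editor, ReviewerID}: every determinant is a superkey — BCNF.
{Editor, Score}: every determinant is a superkey — BCNF.
{Affiliation, AuthorID, Country, ReviewerID, Score, Year}: every determinant is a superkey — BCNF.

{Affiliation, AuthorID, Country, ReviewerID, Score, Year}; {Editor, ReviewerID}; {Editor, Score}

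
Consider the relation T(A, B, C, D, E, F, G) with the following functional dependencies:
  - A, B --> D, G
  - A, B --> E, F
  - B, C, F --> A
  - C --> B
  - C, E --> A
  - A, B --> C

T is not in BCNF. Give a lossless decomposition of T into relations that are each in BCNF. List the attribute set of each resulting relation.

{A, C, D, E, F, G}; {B, C}

Candidate keys of the original relation: {A, B}, {A, C}, {C, E}, {C, F}.
{A, B, C, D, E, F, G}: {C} determines {B, C} here but is not a superkey — split on C --> B, giving {B, C} and {A, C, D, E, F, G}.
{B, C}: every determinant is a superkey — BCNF.
{A, C, D, E, F, G}: every determinant is a superkey — BCNF.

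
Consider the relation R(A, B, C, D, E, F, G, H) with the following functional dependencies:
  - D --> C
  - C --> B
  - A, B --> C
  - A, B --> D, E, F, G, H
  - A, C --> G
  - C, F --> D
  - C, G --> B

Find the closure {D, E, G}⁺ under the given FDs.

{B, C, D, E, G}

Start with {D, E, G}.
D --> C applies; add {C} → now {C, D, E, G}.
C --> B applies; add {B} → now {B, C, D, E, G}.
No further FD applies.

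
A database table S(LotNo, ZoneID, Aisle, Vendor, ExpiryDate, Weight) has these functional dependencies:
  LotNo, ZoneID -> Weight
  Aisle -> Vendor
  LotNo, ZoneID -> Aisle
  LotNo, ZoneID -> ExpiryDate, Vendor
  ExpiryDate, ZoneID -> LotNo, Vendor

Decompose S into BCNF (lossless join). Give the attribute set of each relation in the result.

{Aisle, ExpiryDate, LotNo, Weight, ZoneID}; {Aisle, Vendor}

Candidate keys of the original relation: {ExpiryDate, ZoneID}, {LotNo, ZoneID}.
{Aisle, ExpiryDate, LotNo, Vendor, Weight, ZoneID}: {Aisle} determines {Aisle, Vendor} here but is not a superkey — split on Aisle -> Vendor, giving {Aisle, Vendor} and {Aisle, ExpiryDate, LotNo, Weight, ZoneID}.
{Aisle, Vendor} is in BCNF.
{Aisle, ExpiryDate, LotNo, Weight, ZoneID} is in BCNF.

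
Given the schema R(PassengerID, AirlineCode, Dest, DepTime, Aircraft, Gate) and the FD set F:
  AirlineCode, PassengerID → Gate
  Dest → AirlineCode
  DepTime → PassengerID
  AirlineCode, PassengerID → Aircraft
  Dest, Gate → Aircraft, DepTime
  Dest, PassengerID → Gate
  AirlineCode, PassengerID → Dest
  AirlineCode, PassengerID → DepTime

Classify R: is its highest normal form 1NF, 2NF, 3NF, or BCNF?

Candidate keys: {AirlineCode, DepTime}, {AirlineCode, PassengerID}, {DepTime, Dest}, {Dest, Gate}, {Dest, PassengerID}. Prime attributes: {AirlineCode, DepTime, Dest, Gate, PassengerID}.
Dest → AirlineCode breaks BCNF: {Dest}⁺ = {AirlineCode, Dest}, so {Dest} is not a superkey.
Its right-hand attributes {AirlineCode} are all prime, as are those of every other non-superkey FD — the relation is in 3NF.

3NF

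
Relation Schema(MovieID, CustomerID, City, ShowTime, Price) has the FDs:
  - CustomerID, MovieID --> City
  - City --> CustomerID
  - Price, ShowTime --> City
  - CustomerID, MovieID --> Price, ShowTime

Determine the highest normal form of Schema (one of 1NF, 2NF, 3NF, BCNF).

Candidate keys: {City, MovieID}, {CustomerID, MovieID}, {MovieID, Price, ShowTime}. Prime attributes: {City, CustomerID, MovieID, Price, ShowTime}.
City --> CustomerID breaks BCNF: {City}⁺ = {City, CustomerID}, so {City} is not a superkey.
Since {CustomerID} ⊆ prime attributes and every other non-superkey FD also has a prime right side, the schema is in 3NF.

3NF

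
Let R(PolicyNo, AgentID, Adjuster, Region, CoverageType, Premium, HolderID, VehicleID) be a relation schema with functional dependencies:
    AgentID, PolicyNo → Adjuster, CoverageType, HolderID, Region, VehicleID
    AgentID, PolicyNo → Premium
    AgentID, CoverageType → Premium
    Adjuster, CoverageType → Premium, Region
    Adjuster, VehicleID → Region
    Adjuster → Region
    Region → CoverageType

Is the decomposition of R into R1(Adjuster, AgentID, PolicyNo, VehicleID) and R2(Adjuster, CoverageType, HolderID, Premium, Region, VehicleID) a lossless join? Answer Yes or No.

Common attributes: {Adjuster, VehicleID}; their closure is {Adjuster, CoverageType, Premium, Region, VehicleID}.
R1 ⊄ {Adjuster, CoverageType, Premium, Region, VehicleID} and R2 ⊄ {Adjuster, CoverageType, Premium, Region, VehicleID}, so the split is lossy.

No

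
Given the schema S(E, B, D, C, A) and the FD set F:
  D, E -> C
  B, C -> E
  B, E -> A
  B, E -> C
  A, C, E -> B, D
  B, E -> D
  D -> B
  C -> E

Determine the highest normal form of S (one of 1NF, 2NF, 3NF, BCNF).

3NF

Candidate keys: {A, C}, {B, C}, {B, E}, {C, D}, {D, E}. Prime attributes: {A, B, C, D, E}.
D -> B: {D}⁺ = {B, D}, which is not all of the attributes, so the left side is not a superkey — BCNF is violated.
Its right-hand attributes {B} are all prime, as are those of every other non-superkey FD — the relation is in 3NF.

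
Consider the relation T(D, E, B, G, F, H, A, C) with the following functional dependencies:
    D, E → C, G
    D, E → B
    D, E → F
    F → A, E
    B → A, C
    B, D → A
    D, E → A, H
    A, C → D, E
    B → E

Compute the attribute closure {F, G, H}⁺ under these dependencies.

{A, E, F, G, H}

Start with {F, G, H}.
F → A, E applies; add {A, E} → now {A, E, F, G, H}.
No further FD applies.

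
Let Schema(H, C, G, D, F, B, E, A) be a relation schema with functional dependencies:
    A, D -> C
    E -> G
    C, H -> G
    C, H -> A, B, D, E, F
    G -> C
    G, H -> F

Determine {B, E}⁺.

{B, C, E, G}

Start with {B, E}.
E -> G applies; add {G} → now {B, E, G}.
G -> C applies; add {C} → now {B, C, E, G}.
No further FD applies.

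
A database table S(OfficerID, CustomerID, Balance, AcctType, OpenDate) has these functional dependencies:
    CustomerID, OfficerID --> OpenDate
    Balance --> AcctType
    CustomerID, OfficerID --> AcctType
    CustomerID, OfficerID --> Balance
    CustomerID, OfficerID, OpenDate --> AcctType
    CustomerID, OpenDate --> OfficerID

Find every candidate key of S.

{CustomerID} never appears on the right of any FD, so every key must include it.
Closure of {CustomerID, OfficerID} is {AcctType, Balance, CustomerID, OfficerID, OpenDate}, the whole schema; {CustomerID, OfficerID} is a candidate key.
Closure of {CustomerID, OpenDate} is {AcctType, Balance, CustomerID, OfficerID, OpenDate}, the whole schema; {CustomerID, OpenDate} is a candidate key.
Any other superkey properly contains one of these, so there are no further candidate keys.

{CustomerID, OfficerID}, {CustomerID, OpenDate}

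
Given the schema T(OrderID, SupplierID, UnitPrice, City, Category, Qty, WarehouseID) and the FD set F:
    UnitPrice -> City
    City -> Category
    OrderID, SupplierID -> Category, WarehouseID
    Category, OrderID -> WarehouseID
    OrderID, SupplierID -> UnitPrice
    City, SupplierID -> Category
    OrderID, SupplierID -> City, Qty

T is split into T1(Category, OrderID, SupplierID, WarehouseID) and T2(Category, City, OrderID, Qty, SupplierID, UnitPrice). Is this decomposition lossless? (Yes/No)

Yes

The shared attributes are {Category, OrderID, SupplierID} and {Category, OrderID, SupplierID}⁺ = {Category, City, OrderID, Qty, SupplierID, UnitPrice, WarehouseID}.
This includes all of T1, so the common attributes are a superkey of T1 — the join is lossless.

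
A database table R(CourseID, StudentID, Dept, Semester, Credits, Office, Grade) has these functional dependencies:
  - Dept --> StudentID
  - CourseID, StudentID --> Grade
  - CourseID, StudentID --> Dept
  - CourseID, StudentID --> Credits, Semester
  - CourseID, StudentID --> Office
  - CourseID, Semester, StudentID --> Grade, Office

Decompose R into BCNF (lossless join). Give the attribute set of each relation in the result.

Candidate keys of the original relation: {CourseID, Dept}, {CourseID, StudentID}.
In {CourseID, Credits, Dept, Grade, Office, Semester, StudentID}, {Dept} is not a superkey ({Dept}⁺ restricted to this set is {Dept, StudentID}), so split on Dept --> StudentID into {Dept, StudentID} and {CourseID, Credits, Dept, Grade, Office, Semester}.
{Dept, StudentID}: every determinant is a superkey — BCNF.
{CourseID, Credits, Dept, Grade, Office, Semester}: every determinant is a superkey — BCNF.

{CourseID, Credits, Dept, Grade, Office, Semester}; {Dept, StudentID}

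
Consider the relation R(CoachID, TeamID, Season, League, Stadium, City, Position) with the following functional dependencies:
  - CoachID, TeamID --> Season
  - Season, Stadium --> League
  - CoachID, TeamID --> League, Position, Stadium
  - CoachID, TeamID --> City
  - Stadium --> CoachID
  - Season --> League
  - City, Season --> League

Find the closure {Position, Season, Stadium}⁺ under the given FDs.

{CoachID, League, Position, Season, Stadium}

Start with {Position, Season, Stadium}.
Season, Stadium --> League applies; add {League} → now {League, Position, Season, Stadium}.
Stadium --> CoachID applies; add {CoachID} → now {CoachID, League, Position, Season, Stadium}.
No further FD applies.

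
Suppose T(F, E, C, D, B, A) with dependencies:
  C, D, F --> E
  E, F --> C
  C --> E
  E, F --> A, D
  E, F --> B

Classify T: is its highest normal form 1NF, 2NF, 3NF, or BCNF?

3NF

Candidate keys: {C, F}, {E, F}. Prime attributes: {C, E, F}.
For C --> E we have {C}⁺ = {C, E}; {C} is not a superkey, so BCNF fails.
But every attribute on its right side ({E}) is prime, and the same holds for every other non-superkey FD, so 3NF still holds.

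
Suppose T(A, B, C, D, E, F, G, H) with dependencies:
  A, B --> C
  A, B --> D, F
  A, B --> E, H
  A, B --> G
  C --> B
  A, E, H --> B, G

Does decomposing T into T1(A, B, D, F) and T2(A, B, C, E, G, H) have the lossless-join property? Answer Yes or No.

Yes

Common attributes: {A, B}; their closure is {A, B, C, D, E, F, G, H}.
This includes all of T1, so the common attributes are a superkey of T1 — the join is lossless.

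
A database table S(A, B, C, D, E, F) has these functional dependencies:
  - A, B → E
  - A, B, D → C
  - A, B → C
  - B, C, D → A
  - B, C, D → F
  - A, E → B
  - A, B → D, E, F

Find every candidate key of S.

{A, B}, {A, E}, {B, C, D}

{A, B}⁺ = {A, B, C, D, E, F}, which is every attribute, so {A, B} is a candidate key.
{A, E}⁺ = {A, B, C, D, E, F}, which is every attribute, so {A, E} is a candidate key.
{B, C, D}⁺ = {A, B, C, D, E, F}, which is every attribute, so {B, C, D} is a candidate key.
No proper subset of any of these is a key, and no other minimal superkey exists.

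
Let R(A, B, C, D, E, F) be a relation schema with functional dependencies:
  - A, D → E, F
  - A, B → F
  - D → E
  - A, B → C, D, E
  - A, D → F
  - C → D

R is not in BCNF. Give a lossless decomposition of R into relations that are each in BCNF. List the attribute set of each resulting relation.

Candidate key of the original relation: {A, B}.
In {A, B, C, D, E, F}, {A, D} is not a superkey ({A, D}⁺ restricted to this set is {A, D, E, F}), so split on A, D → E, F into {A, D, E, F} and {A, B, C, D}.
In {A, D, E, F}, {D} is not a superkey ({D}⁺ restricted to this set is {D, E}), so split on D → E into {D, E} and {A, D, F}.
{D, E} has no BCNF violation.
{A, D, F} has no BCNF violation.
In {A, B, C, D}, {C} is not a superkey ({C}⁺ restricted to this set is {C, D}), so split on C → D into {C, D} and {A, B, C}.
{C, D} has no BCNF violation.
{A, B, C} has no BCNF violation.

{A, B, C}; {A, D, F}; {C, D}; {D, E}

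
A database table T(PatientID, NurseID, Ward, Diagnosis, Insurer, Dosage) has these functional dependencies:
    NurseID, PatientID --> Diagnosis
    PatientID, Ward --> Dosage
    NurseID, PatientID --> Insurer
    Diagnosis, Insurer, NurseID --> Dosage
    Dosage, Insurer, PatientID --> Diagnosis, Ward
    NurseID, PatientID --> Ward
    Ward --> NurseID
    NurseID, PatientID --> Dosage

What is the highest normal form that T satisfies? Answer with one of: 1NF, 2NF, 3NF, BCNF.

3NF

Candidate keys: {Dosage, Insurer, PatientID}, {NurseID, PatientID}, {PatientID, Ward}. Prime attributes: {Dosage, Insurer, NurseID, PatientID, Ward}.
Diagnosis, Insurer, NurseID --> Dosage breaks BCNF: {Diagnosis, Insurer, NurseID}⁺ = {Diagnosis, Dosage, Insurer, NurseID}, so {Diagnosis, Insurer, NurseID} is not a superkey.
Since {Dosage} ⊆ prime attributes and every other non-superkey FD also has a prime right side, the schema is in 3NF.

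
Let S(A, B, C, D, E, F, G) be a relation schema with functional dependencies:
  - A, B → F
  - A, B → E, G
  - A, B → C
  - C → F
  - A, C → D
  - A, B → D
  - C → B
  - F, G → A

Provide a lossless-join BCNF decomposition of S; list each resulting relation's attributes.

{A, C, D, E, G}; {B, C, F}

Candidate keys of the original relation: {A, B}, {A, C}, {B, F, G}, {C, G}.
{A, B, C, D, E, F, G}: {C} determines {B, C, F} here but is not a superkey — split on C → B, F, giving {B, C, F} and {A, C, D, E, G}.
{B, C, F}: every determinant is a superkey — BCNF.
{A, C, D, E, G}: every determinant is a superkey — BCNF.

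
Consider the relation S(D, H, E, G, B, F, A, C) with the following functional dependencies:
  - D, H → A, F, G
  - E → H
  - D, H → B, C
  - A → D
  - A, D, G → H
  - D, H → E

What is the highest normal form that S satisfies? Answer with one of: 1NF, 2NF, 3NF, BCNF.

3NF

Candidate keys: {A, E}, {A, G}, {A, H}, {D, E}, {D, H}. Prime attributes: {A, D, E, G, H}.
For E → H we have {E}⁺ = {E, H}; {E} is not a superkey, so BCNF fails.
Since {H} ⊆ prime attributes and every other non-superkey FD also has a prime right side, the schema is in 3NF.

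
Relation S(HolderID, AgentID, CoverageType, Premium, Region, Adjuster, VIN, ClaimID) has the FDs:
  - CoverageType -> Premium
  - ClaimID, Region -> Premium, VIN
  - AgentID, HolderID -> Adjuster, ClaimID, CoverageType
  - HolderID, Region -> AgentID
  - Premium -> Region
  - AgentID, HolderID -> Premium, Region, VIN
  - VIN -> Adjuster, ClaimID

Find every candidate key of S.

No FD produces {HolderID}, so it must be in every candidate key.
Closure of {AgentID, HolderID} is {Adjuster, AgentID, ClaimID, CoverageType, HolderID, Premium, Region, VIN}, the whole schema; {AgentID, HolderID} is a candidate key.
Closure of {CoverageType, HolderID} is {Adjuster, AgentID, ClaimID, CoverageType, HolderID, Premium, Region, VIN}, the whole schema; {CoverageType, HolderID} is a candidate key.
Closure of {HolderID, Premium} is {Adjuster, AgentID, ClaimID, CoverageType, HolderID, Premium, Region, VIN}, the whole schema; {HolderID, Premium} is a candidate key.
Closure of {HolderID, Region} is {Adjuster, AgentID, ClaimID, CoverageType, HolderID, Premium, Region, VIN}, the whole schema; {HolderID, Region} is a candidate key.
No proper subset of any of these is a key, and no other minimal superkey exists.

{AgentID, HolderID}, {CoverageType, HolderID}, {HolderID, Premium}, {HolderID, Region}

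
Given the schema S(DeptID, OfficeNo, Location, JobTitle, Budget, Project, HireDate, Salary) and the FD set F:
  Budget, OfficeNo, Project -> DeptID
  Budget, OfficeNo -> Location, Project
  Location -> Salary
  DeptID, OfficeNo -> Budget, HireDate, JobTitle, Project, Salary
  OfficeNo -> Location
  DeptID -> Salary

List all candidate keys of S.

Attributes never on any right-hand side: {OfficeNo} — every candidate key must contain it.
{Budget, OfficeNo}⁺ = {Budget, DeptID, HireDate, JobTitle, Location, OfficeNo, Project, Salary} — all of the relation — so {Budget, OfficeNo} is a candidate key.
{DeptID, OfficeNo}⁺ = {Budget, DeptID, HireDate, JobTitle, Location, OfficeNo, Project, Salary} — all of the relation — so {DeptID, OfficeNo} is a candidate key.
No proper subset of any of these is a key, and no other minimal superkey exists.

{Budget, OfficeNo}, {DeptID, OfficeNo}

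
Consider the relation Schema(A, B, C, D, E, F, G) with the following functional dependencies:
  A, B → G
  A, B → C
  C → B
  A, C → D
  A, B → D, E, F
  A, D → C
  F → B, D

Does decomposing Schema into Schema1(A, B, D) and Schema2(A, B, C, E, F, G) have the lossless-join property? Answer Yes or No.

The shared attributes are {A, B} and {A, B}⁺ = {A, B, C, D, E, F, G}.
Schema1 is contained in that closure, so Schema1 ∩ Schema2 → Schema1 holds and the join is lossless.

Yes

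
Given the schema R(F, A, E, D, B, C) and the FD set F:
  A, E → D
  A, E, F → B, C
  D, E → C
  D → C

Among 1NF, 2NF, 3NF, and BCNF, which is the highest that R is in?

1NF

Candidate key: {A, E, F}. Prime attributes: {A, E, F}.
A, E → D: {A, E}⁺ = {A, C, D, E}, which is not all of the attributes, so the left side is not a superkey — BCNF is violated.
A, E → D determines the non-prime attribute {D} from a non-superkey — 3NF is violated.
The proper key subset {A, E} of {A, E, F} determines non-prime {C, D}, so the relation is not even in 2NF.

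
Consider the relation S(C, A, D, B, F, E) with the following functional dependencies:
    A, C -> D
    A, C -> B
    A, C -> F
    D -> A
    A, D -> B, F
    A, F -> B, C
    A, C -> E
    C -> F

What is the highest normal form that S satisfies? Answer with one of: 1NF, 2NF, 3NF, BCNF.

Candidate keys: {A, C}, {A, F}, {D}. Prime attributes: {A, C, D, F}.
C -> F breaks BCNF: {C}⁺ = {C, F}, so {C} is not a superkey.
But every attribute on its right side ({F}) is prime, and the same holds for every other non-superkey FD, so 3NF still holds.

3NF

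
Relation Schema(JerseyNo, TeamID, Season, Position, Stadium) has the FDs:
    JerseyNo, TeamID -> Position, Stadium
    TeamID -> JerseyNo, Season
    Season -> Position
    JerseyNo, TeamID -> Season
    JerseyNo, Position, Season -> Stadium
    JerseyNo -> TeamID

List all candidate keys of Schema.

{JerseyNo}, {TeamID}

Closure of {JerseyNo} is {JerseyNo, Position, Season, Stadium, TeamID}, the whole schema; {JerseyNo} is a candidate key.
Closure of {TeamID} is {JerseyNo, Position, Season, Stadium, TeamID}, the whole schema; {TeamID} is a candidate key.
No proper subset of any of these is a key, and no other minimal superkey exists.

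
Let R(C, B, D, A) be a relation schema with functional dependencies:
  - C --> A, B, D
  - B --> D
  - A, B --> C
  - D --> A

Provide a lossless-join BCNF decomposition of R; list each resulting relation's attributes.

{A, D}; {B, C, D}

Candidate keys of the original relation: {B}, {C}.
In {A, B, C, D}, {D} is not a superkey ({D}⁺ restricted to this set is {A, D}), so split on D --> A into {A, D} and {B, C, D}.
{A, D} has no BCNF violation.
{B, C, D} has no BCNF violation.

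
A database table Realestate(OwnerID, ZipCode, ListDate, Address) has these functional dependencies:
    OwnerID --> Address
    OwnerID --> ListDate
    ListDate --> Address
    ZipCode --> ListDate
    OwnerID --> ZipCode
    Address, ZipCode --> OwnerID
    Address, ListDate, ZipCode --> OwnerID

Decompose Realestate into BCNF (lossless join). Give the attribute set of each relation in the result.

{Address, ListDate}; {ListDate, OwnerID, ZipCode}

Candidate keys of the original relation: {OwnerID}, {ZipCode}.
{Address, ListDate, OwnerID, ZipCode}: {ListDate} determines {Address, ListDate} here but is not a superkey — split on ListDate --> Address, giving {Address, ListDate} and {ListDate, OwnerID, ZipCode}.
{Address, ListDate}: every determinant is a superkey — BCNF.
{ListDate, OwnerID, ZipCode}: every determinant is a superkey — BCNF.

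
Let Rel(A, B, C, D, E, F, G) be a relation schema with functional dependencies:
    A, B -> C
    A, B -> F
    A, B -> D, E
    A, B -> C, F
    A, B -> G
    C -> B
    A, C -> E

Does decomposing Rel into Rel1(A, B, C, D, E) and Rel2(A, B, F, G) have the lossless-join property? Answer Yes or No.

The shared attributes are {A, B} and {A, B}⁺ = {A, B, C, D, E, F, G}.
This includes all of Rel1, so the common attributes are a superkey of Rel1 — the join is lossless.

Yes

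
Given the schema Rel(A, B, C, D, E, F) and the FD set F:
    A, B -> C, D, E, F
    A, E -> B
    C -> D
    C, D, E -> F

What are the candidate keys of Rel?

{A, B}, {A, E}

No FD produces {A}, so it must be in every candidate key.
Closure of {A, B} is {A, B, C, D, E, F}, the whole schema; {A, B} is a candidate key.
Closure of {A, E} is {A, B, C, D, E, F}, the whole schema; {A, E} is a candidate key.
No proper subset of any of these is a key, and no other minimal superkey exists.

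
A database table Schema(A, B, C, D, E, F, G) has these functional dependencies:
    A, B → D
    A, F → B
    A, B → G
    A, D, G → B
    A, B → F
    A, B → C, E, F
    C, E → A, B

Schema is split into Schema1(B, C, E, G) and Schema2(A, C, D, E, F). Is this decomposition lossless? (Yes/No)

The shared attributes are {C, E} and {C, E}⁺ = {A, B, C, D, E, F, G}.
This includes all of Schema1, so the common attributes are a superkey of Schema1 — the join is lossless.

Yes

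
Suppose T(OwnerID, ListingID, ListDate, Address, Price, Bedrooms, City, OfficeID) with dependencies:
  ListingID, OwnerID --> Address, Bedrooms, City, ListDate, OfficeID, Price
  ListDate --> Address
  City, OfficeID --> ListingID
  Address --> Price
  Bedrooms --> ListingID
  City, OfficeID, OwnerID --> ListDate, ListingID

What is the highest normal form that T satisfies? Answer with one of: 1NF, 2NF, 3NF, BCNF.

2NF

Candidate keys: {Bedrooms, OwnerID}, {City, OfficeID, OwnerID}, {ListingID, OwnerID}. Prime attributes: {Bedrooms, City, ListingID, OfficeID, OwnerID}.
For ListDate --> Address we have {ListDate}⁺ = {Address, ListDate, Price}; {ListDate} is not a superkey, so BCNF fails.
ListDate --> Address determines the non-prime attribute {Address} from a non-superkey — 3NF is violated.
Checking every proper subset of each key, none determines a non-prime attribute — 2NF is satisfied.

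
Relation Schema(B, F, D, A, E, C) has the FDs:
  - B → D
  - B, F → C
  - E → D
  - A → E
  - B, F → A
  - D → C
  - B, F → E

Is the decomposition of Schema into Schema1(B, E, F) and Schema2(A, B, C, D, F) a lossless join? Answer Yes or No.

Schema1 ∩ Schema2 = {B, F}; its closure under F is {A, B, C, D, E, F}.
Since Schema1 ⊆ {A, B, C, D, E, F}, the intersection is a superkey of Schema1; the decomposition is lossless.

Yes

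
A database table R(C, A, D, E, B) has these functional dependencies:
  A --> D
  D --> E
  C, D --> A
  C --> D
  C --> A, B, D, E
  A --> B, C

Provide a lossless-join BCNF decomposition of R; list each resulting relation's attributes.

{A, B, C, D}; {D, E}

Candidate keys of the original relation: {A}, {C}.
Within {A, B, C, D, E}: {D}⁺ ∩ {A, B, C, D, E} = {D, E}, not the whole set, so D --> E violates BCNF; decompose into {D, E} and {A, B, C, D}.
{D, E}: every determinant is a superkey — BCNF.
{A, B, C, D}: every determinant is a superkey — BCNF.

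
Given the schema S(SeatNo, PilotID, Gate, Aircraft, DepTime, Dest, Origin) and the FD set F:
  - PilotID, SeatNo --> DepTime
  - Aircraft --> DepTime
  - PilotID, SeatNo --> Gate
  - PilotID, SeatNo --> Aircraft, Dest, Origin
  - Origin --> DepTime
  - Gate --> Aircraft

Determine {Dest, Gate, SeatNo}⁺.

{Aircraft, DepTime, Dest, Gate, SeatNo}

Start with {Dest, Gate, SeatNo}.
Gate --> Aircraft applies; add {Aircraft} → now {Aircraft, Dest, Gate, SeatNo}.
Aircraft --> DepTime applies; add {DepTime} → now {Aircraft, DepTime, Dest, Gate, SeatNo}.
No further FD applies.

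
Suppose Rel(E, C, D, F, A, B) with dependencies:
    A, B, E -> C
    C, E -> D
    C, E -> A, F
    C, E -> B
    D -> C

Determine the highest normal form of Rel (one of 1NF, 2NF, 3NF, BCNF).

Candidate keys: {A, B, E}, {C, E}, {D, E}. Prime attributes: {A, B, C, D, E}.
For D -> C we have {D}⁺ = {C, D}; {D} is not a superkey, so BCNF fails.
But every attribute on its right side ({C}) is prime, and the same holds for every other non-superkey FD, so 3NF still holds.

3NF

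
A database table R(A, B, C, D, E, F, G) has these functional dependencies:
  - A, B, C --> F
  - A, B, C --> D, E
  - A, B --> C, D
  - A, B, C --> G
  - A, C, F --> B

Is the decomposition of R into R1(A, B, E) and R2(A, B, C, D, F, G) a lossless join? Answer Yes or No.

The shared attributes are {A, B} and {A, B}⁺ = {A, B, C, D, E, F, G}.
Since R1 ⊆ {A, B, C, D, E, F, G}, the intersection is a superkey of R1; the decomposition is lossless.

Yes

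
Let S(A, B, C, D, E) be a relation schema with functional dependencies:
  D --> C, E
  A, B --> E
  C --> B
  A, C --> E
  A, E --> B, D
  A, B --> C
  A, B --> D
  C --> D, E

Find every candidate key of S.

{A} never appears on the right of any FD, so every key must include it.
Closure of {A, B} is {A, B, C, D, E}, the whole schema; {A, B} is a candidate key.
Closure of {A, C} is {A, B, C, D, E}, the whole schema; {A, C} is a candidate key.
Closure of {A, D} is {A, B, C, D, E}, the whole schema; {A, D} is a candidate key.
Closure of {A, E} is {A, B, C, D, E}, the whole schema; {A, E} is a candidate key.
No proper subset of any of these is a key, and no other minimal superkey exists.

{A, B}, {A, C}, {A, D}, {A, E}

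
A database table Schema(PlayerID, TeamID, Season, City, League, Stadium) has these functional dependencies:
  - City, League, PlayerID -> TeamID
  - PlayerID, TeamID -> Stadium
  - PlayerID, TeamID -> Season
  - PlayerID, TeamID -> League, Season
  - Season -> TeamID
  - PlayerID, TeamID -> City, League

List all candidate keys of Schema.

{City, League, PlayerID}, {PlayerID, Season}, {PlayerID, TeamID}

{PlayerID} never appears on the right of any FD, so every key must include it.
Closure of {PlayerID, Season} is {City, League, PlayerID, Season, Stadium, TeamID}, the whole schema; {PlayerID, Season} is a candidate key.
Closure of {PlayerID, TeamID} is {City, League, PlayerID, Season, Stadium, TeamID}, the whole schema; {PlayerID, TeamID} is a candidate key.
Closure of {City, League, PlayerID} is {City, League, PlayerID, Season, Stadium, TeamID}, the whole schema; {City, League, PlayerID} is a candidate key.
These are minimal and exhaustive — every other superkey contains one of them.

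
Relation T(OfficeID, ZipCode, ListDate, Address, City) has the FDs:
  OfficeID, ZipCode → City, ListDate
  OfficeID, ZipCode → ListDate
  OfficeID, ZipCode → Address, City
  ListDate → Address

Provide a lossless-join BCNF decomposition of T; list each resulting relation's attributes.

Candidate key of the original relation: {OfficeID, ZipCode}.
{Address, City, ListDate, OfficeID, ZipCode}: {ListDate} determines {Address, ListDate} here but is not a superkey — split on ListDate → Address, giving {Address, ListDate} and {City, ListDate, OfficeID, ZipCode}.
{Address, ListDate} is in BCNF.
{City, ListDate, OfficeID, ZipCode} is in BCNF.

{Address, ListDate}; {City, ListDate, OfficeID, ZipCode}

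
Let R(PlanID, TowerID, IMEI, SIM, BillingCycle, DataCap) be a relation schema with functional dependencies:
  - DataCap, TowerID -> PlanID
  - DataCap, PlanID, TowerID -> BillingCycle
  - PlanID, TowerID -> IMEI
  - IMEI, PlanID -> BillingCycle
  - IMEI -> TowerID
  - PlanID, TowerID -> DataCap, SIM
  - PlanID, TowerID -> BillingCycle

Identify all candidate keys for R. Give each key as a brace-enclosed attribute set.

{DataCap, IMEI}, {DataCap, TowerID}, {IMEI, PlanID}, {PlanID, TowerID}

{DataCap, IMEI}⁺ = {BillingCycle, DataCap, IMEI, PlanID, SIM, TowerID}, which is every attribute, so {DataCap, IMEI} is a candidate key.
{DataCap, TowerID}⁺ = {BillingCycle, DataCap, IMEI, PlanID, SIM, TowerID}, which is every attribute, so {DataCap, TowerID} is a candidate key.
{IMEI, PlanID}⁺ = {BillingCycle, DataCap, IMEI, PlanID, SIM, TowerID}, which is every attribute, so {IMEI, PlanID} is a candidate key.
{PlanID, TowerID}⁺ = {BillingCycle, DataCap, IMEI, PlanID, SIM, TowerID}, which is every attribute, so {PlanID, TowerID} is a candidate key.
Any other superkey properly contains one of these, so there are no further candidate keys.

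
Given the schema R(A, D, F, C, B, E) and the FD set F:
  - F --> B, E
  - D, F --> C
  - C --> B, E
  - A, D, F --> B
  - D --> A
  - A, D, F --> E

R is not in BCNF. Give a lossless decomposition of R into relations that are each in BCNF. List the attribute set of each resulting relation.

{A, D}; {B, E, F}; {C, D, F}

Candidate key of the original relation: {D, F}.
{A, B, C, D, E, F}: {F} determines {B, E, F} here but is not a superkey — split on F --> B, E, giving {B, E, F} and {A, C, D, F}.
{B, E, F}: every determinant is a superkey — BCNF.
{A, C, D, F}: {D} determines {A, D} here but is not a superkey — split on D --> A, giving {A, D} and {C, D, F}.
{A, D}: every determinant is a superkey — BCNF.
{C, D, F}: every determinant is a superkey — BCNF.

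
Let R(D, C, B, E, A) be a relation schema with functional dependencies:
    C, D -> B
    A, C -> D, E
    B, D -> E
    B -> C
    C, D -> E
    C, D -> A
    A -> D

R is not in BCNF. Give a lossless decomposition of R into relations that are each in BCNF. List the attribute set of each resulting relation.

{A, B, E}; {A, D}; {B, C}

Candidate keys of the original relation: {A, B}, {A, C}, {B, D}, {C, D}.
In {A, B, C, D, E}, {B} is not a superkey ({B}⁺ restricted to this set is {B, C}), so split on B -> C into {B, C} and {A, B, D, E}.
{B, C} is in BCNF.
In {A, B, D, E}, {A} is not a superkey ({A}⁺ restricted to this set is {A, D}), so split on A -> D into {A, D} and {A, B, E}.
{A, D} is in BCNF.
{A, B, E} is in BCNF.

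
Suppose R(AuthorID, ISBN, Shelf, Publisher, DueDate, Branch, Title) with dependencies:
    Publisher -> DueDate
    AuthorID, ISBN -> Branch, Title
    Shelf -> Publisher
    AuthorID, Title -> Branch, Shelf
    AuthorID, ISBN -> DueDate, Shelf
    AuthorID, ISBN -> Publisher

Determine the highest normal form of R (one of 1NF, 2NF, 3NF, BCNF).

Candidate key: {AuthorID, ISBN}. Prime attributes: {AuthorID, ISBN}.
Publisher -> DueDate breaks BCNF: {Publisher}⁺ = {DueDate, Publisher}, so {Publisher} is not a superkey.
Publisher -> DueDate has non-prime {DueDate} on the right and a non-superkey on the left, so 3NF fails.
Checking every proper subset of each key, none determines a non-prime attribute — 2NF is satisfied.

2NF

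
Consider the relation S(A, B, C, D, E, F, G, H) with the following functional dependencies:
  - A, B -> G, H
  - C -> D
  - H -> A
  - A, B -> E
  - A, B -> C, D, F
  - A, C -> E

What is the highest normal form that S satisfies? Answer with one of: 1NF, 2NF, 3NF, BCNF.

2NF

Candidate keys: {A, B}, {B, H}. Prime attributes: {A, B, H}.
C -> D breaks BCNF: {C}⁺ = {C, D}, so {C} is not a superkey.
C -> D determines the non-prime attribute {D} from a non-superkey — 3NF is violated.
No proper subset of a key has a non-prime attribute in its closure, so there is no partial dependency; 2NF holds.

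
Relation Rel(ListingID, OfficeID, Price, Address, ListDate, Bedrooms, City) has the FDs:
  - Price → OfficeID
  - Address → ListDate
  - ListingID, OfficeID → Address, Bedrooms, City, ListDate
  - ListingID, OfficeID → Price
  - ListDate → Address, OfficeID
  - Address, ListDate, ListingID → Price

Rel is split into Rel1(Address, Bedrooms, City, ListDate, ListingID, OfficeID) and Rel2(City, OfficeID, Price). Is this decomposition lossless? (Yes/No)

No

Common attributes: {City, OfficeID}; their closure is {City, OfficeID}.
Rel1 ⊄ {City, OfficeID} and Rel2 ⊄ {City, OfficeID}, so the split is lossy.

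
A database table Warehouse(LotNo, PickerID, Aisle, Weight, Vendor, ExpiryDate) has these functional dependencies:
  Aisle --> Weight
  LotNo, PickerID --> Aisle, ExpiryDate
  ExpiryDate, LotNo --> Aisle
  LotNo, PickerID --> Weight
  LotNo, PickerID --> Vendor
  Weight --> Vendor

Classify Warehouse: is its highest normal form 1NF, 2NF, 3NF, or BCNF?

2NF

Candidate key: {LotNo, PickerID}. Prime attributes: {LotNo, PickerID}.
Aisle --> Weight breaks BCNF: {Aisle}⁺ = {Aisle, Vendor, Weight}, so {Aisle} is not a superkey.
Because {Weight} is non-prime and the left side of Aisle --> Weight is not a superkey, the relation is not in 3NF.
No proper subset of a key has a non-prime attribute in its closure, so there is no partial dependency; 2NF holds.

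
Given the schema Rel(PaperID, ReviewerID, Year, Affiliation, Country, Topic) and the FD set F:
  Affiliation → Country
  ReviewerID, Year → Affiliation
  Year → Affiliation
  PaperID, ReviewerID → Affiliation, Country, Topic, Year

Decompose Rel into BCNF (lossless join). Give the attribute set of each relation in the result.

Candidate key of the original relation: {PaperID, ReviewerID}.
{Affiliation, Country, PaperID, ReviewerID, Topic, Year}: {Affiliation} determines {Affiliation, Country} here but is not a superkey — split on Affiliation → Country, giving {Affiliation, Country} and {Affiliation, PaperID, ReviewerID, Topic, Year}.
{Affiliation, Country}: every determinant is a superkey — BCNF.
{Affiliation, PaperID, ReviewerID, Topic, Year}: {ReviewerID, Year} determines {Affiliation, ReviewerID, Year} here but is not a superkey — split on ReviewerID, Year → Affiliation, giving {Affiliation, ReviewerID, Year} and {PaperID, ReviewerID, Topic, Year}.
{Affiliation, ReviewerID, Year}: {Year} determines {Affiliation, Year} here but is not a superkey — split on Year → Affiliation, giving {Affiliation, Year} and {ReviewerID, Year}.
{Affiliation, Year}: every determinant is a superkey — BCNF.
{ReviewerID, Year}: every determinant is a superkey — BCNF.
{PaperID, ReviewerID, Topic, Year}: every determinant is a superkey — BCNF.

{Affiliation, Country}; {Affiliation, Year}; {PaperID, ReviewerID, Topic, Year}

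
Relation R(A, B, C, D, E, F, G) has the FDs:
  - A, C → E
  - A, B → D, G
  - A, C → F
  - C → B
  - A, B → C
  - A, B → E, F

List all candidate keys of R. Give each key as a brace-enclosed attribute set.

No FD produces {A}, so it must be in every candidate key.
Closure of {A, B} is {A, B, C, D, E, F, G}, the whole schema; {A, B} is a candidate key.
Closure of {A, C} is {A, B, C, D, E, F, G}, the whole schema; {A, C} is a candidate key.
No proper subset of any of these is a key, and no other minimal superkey exists.

{A, B}, {A, C}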